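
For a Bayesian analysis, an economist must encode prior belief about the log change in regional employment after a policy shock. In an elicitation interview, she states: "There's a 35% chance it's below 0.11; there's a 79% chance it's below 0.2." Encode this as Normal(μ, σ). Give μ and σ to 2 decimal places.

For Normal(μ,σ), the p-quantile is μ + z_p·σ. Here z_{0.35} = -0.3853, z_{0.79} = 0.8064.
So 0.11 = μ − 0.3853σ and 0.2 = μ + 0.8064σ.
Subtracting: σ = (0.2 − 0.11)/(0.8064 − (-0.3853)) = 0.08.
Then μ = 0.11 − (-0.3853)·0.08 = 0.14.

μ = 0.14, σ = 0.08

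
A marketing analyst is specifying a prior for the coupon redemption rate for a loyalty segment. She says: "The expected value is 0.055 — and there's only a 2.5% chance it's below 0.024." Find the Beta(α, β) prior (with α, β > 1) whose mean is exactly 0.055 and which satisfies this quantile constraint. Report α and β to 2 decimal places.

α ≈ 7.86, β ≈ 135.09

With mean 0.055 fixed, write α = 0.055s, β = 0.945s where s = α+β.
Need P(θ < 0.024) = 0.025 under Beta(0.055s, 0.945s). Normal approximation: (q−m)/√(m(1−m)/s) ≈ z_{0.025} = -1.96, so s ≈ 0.055·0.945·(-1.96)²/(0.024−0.055)² = 207.8.
At s = 207.8: P(θ<0.024) ≈ 0.008. Adjusting to match 0.025 gives s ≈ 142.95.
So α = 0.055·142.95 ≈ 7.86, β = 0.945·142.95 ≈ 135.09.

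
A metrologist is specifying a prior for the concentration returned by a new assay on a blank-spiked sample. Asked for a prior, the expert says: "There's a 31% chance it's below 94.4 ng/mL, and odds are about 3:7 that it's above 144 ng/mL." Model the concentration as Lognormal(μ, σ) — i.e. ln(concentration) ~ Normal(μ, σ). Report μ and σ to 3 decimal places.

μ ≈ 4.753, σ ≈ 0.414

If T ~ Lognormal(μ,σ) then ln T ~ Normal(μ,σ), so the p-quantile of ln T is μ + z_p·σ.
ln(94.4) = 4.548 and ln(144) = 4.97; z_{0.31} = -0.4959, z_{0.7} = 0.5244.
σ = (4.97 − 4.548)/(0.5244 − (-0.4959)) = 0.414.
μ = 4.548 − (-0.4959)·0.414 = 4.753.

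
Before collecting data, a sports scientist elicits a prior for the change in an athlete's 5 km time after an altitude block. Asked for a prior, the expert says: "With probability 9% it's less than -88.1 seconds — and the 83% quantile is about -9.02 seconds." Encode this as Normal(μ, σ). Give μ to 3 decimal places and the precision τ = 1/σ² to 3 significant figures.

μ = -41.899, τ = 0.000842

The p-quantile of Normal(μ,σ) is μ + z_p·σ, with z_{0.09} = -1.341 and z_{0.83} = 0.9542.
Eliminate σ: μ = (z₂·x₁ − z₁·x₂)/(z₂ − z₁) = (0.9542·-88.1 − (-1.341)·-9.02)/2.295 = -41.899.
Then σ = (x₂ − x₁)/(z₂ − z₁) = (-9.02 − -88.1)/2.295 = 34.459.
Precision τ = 1/σ² = 1/34.46² = 0.000842.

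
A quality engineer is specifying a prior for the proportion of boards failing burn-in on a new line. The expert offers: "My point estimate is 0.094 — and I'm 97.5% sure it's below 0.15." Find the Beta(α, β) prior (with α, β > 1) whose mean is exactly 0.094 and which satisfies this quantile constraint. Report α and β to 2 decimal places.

With mean 0.094 fixed, write α = 0.094s, β = 0.906s where s = α+β.
Need P(θ < 0.15) = 0.975 under Beta(0.094s, 0.906s). Normal approximation: (q−m)/√(m(1−m)/s) ≈ z_{0.975} = 1.96, so s ≈ 0.094·0.906·(1.96)²/(0.15−0.094)² = 104.3.
At s = 104.3: P(θ<0.15) ≈ 0.963. Adjusting to match 0.975 gives s ≈ 128.00.
So α = 0.094·128.00 ≈ 12.03, β = 0.906·128.00 ≈ 115.96.

α ≈ 12.03, β ≈ 115.96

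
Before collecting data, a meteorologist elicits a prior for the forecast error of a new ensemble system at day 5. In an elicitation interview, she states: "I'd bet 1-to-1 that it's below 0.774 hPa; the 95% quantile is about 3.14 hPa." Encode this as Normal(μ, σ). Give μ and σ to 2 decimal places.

The p-quantile of Normal(μ,σ) is μ + z_p·σ, with z_{0.5} = 0 and z_{0.95} = 1.645.
Eliminate σ: μ = (z₂·x₁ − z₁·x₂)/(z₂ − z₁) = (1.645·0.774 − (0)·3.14)/1.645 = 0.77.
Then σ = (x₂ − x₁)/(z₂ − z₁) = (3.14 − 0.774)/1.645 = 1.44.

μ = 0.77, σ = 1.44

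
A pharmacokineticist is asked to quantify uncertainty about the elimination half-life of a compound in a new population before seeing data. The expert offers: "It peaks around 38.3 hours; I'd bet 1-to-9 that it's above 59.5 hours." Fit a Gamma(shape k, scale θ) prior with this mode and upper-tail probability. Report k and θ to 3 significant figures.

k ≈ 10.6, θ ≈ 3.97

Gamma(k,θ) with k>1 has mode (k−1)θ, so θ = 38.3/(k−1).
Need P(X < 59.5) = 0.9 with θ tied to k this way. Start at k = 2, θ = 38.3: P(X<59.5) ≈ 0.460.
Too low — raise k to concentrate. Iterating converges to k ≈ 10.6.
Then θ = 38.3/(10.6−1) ≈ 3.97.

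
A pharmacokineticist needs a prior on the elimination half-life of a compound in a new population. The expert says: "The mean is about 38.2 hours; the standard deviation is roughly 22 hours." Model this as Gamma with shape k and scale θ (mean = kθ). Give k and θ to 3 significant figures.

For Gamma(k, scale θ): mean = kθ, variance = kθ², so CV = 1/√k.
CV = SD/mean = 22/38.2 = 0.5759, hence k = 1/CV² = 3.01.
Then θ = mean/k = 38.2/3.01 = 12.7.

k ≈ 3.01, θ ≈ 12.7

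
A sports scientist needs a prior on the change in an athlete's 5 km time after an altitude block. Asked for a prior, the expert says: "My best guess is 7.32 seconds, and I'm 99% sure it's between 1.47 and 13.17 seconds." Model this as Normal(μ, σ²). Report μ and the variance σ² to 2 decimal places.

A symmetric 99% interval runs μ ± z·σ with z = 2.576.
Half-width = 5.85, so σ = 5.85/2.576 = 2.271 and σ² = 5.16.
μ is the stated best guess, 7.32.

μ = 7.32, σ² = 5.16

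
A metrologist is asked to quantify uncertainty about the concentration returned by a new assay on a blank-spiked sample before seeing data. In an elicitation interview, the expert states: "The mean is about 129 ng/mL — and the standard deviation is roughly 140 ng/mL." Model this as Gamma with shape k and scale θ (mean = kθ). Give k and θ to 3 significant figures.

For Gamma(k, scale θ): mean = kθ, variance = kθ², so CV = 1/√k.
CV = SD/mean = 140/129 = 1.085, hence k = 1/CV² = 0.849.
Then θ = mean/k = 129/0.849 = 152.

k ≈ 0.849, θ ≈ 152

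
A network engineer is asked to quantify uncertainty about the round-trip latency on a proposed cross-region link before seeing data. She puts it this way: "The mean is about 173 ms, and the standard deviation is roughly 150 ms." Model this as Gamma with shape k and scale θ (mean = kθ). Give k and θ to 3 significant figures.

For Gamma(k, scale θ): mean = kθ, variance = kθ², so CV = 1/√k.
CV = SD/mean = 150/173 = 0.8671, hence k = 1/CV² = 1.33.
Then θ = mean/k = 173/1.33 = 130.

k ≈ 1.33, θ ≈ 130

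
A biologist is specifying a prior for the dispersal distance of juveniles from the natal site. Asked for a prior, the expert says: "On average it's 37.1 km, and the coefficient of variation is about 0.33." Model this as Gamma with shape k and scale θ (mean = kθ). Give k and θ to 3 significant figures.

For Gamma(k, scale θ): mean = kθ, variance = kθ², so CV = 1/√k.
CV = 0.33, hence k = 1/CV² = 9.18.
Then θ = mean/k = 37.1/9.18 = 4.04.

k ≈ 9.18, θ ≈ 4.04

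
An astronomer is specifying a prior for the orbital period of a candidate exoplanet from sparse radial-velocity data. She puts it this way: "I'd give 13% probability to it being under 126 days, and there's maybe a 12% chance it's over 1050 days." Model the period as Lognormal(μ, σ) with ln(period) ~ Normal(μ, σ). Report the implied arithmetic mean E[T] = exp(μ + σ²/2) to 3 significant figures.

E[T] ≈ 544 days

If T ~ Lognormal(μ,σ) then ln T ~ Normal(μ,σ), so the p-quantile of ln T is μ + z_p·σ.
ln(126) = 4.836 and ln(1050) = 6.957; z_{0.13} = -1.126, z_{0.88} = 1.175.
σ = (6.957 − 4.836)/(1.175 − (-1.126)) = 0.921.
μ = 4.836 − (-1.126)·0.921 = 5.874.
E[T] = exp(μ + σ²/2) = exp(5.874 + 0.4244) = 544 days.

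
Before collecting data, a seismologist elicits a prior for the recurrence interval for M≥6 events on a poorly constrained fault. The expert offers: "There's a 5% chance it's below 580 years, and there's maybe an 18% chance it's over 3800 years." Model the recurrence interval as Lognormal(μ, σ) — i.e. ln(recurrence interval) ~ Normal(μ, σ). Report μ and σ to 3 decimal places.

μ ≈ 7.571, σ ≈ 0.734

If T ~ Lognormal(μ,σ) then ln T ~ Normal(μ,σ), so the p-quantile of ln T is μ + z_p·σ.
ln(580) = 6.363 and ln(3800) = 8.243; z_{0.05} = -1.645, z_{0.82} = 0.9154.
σ = (8.243 − 6.363)/(0.9154 − (-1.645)) = 0.734.
μ = 6.363 − (-1.645)·0.734 = 7.571.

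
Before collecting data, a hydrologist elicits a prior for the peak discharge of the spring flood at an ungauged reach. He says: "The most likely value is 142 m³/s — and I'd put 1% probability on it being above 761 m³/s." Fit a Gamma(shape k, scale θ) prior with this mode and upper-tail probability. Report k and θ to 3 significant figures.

Gamma(k,θ) with k>1 has mode (k−1)θ, so θ = 142/(k−1).
Need P(X < 761) = 0.99 with θ tied to k this way. Start at k = 2, θ = 142: P(X<761) ≈ 0.970.
Too low — raise k to concentrate. Iterating converges to k ≈ 2.36.
Then θ = 142/(2.36−1) ≈ 104.

k ≈ 2.36, θ ≈ 104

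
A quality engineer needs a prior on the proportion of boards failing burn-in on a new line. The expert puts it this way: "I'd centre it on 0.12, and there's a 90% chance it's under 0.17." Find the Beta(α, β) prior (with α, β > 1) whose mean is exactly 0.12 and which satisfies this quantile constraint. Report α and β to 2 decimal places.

With mean 0.12 fixed, write α = 0.12s, β = 0.88s where s = α+β.
Need P(θ < 0.17) = 0.9 under Beta(0.12s, 0.88s). Normal approximation: (q−m)/√(m(1−m)/s) ≈ z_{0.9} = 1.28, so s ≈ 0.12·0.88·(1.28)²/(0.17−0.12)² = 69.4.
At s = 69.4: P(θ<0.17) ≈ 0.894. Adjusting to match 0.9 gives s ≈ 74.03.
So α = 0.12·74.03 ≈ 8.88, β = 0.88·74.03 ≈ 65.14.

α ≈ 8.88, β ≈ 65.14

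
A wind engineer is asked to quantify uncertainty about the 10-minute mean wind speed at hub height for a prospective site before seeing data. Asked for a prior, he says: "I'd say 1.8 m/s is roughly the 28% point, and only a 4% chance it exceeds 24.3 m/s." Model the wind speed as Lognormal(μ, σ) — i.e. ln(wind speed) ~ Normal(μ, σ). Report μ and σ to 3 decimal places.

μ ≈ 1.238, σ ≈ 1.115

If T ~ Lognormal(μ,σ) then ln T ~ Normal(μ,σ), so the p-quantile of ln T is μ + z_p·σ.
ln(1.8) = 0.5878 and ln(24.3) = 3.19; z_{0.28} = -0.5828, z_{0.96} = 1.751.
σ = (3.19 − 0.5878)/(1.751 − (-0.5828)) = 1.115.
μ = 0.5878 − (-0.5828)·1.115 = 1.238.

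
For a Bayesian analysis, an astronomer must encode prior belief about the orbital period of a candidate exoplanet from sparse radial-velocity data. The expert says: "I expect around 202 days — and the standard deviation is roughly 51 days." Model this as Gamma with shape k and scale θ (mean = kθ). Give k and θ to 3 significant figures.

k ≈ 15.7, θ ≈ 12.9

For Gamma(k, scale θ): mean = kθ, variance = kθ², so CV = 1/√k.
CV = SD/mean = 51/202 = 0.2525, hence k = 1/CV² = 15.7.
Then θ = mean/k = 202/15.7 = 12.9.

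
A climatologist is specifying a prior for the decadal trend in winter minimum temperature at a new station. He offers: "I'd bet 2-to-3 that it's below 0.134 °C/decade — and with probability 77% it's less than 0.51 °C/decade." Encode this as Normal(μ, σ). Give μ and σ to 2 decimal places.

For Normal(μ,σ), the p-quantile is μ + z_p·σ. Here z_{0.4} = -0.2533, z_{0.77} = 0.7388.
So 0.134 = μ − 0.2533σ and 0.51 = μ + 0.7388σ.
Subtracting: σ = (0.51 − 0.134)/(0.7388 − (-0.2533)) = 0.38.
Then μ = 0.134 − (-0.2533)·0.38 = 0.23.

μ = 0.23, σ = 0.38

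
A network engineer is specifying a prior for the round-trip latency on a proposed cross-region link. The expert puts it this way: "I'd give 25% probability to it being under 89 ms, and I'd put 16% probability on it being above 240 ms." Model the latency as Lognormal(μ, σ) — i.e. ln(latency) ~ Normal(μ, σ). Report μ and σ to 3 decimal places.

μ ≈ 4.890, σ ≈ 0.594

If T ~ Lognormal(μ,σ) then ln T ~ Normal(μ,σ), so the p-quantile of ln T is μ + z_p·σ.
ln(89) = 4.489 and ln(240) = 5.481; z_{0.25} = -0.6745, z_{0.84} = 0.9945.
σ = (5.481 − 4.489)/(0.9945 − (-0.6745)) = 0.594.
μ = 4.489 − (-0.6745)·0.594 = 4.890.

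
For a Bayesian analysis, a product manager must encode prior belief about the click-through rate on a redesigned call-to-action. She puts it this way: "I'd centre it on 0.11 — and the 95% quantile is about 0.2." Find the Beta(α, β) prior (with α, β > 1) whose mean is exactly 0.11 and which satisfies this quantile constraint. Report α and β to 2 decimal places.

With mean 0.11 fixed, write α = 0.11s, β = 0.89s where s = α+β.
Need P(θ < 0.2) = 0.95 under Beta(0.11s, 0.89s). Normal approximation: (q−m)/√(m(1−m)/s) ≈ z_{0.95} = 1.64, so s ≈ 0.11·0.89·(1.64)²/(0.2−0.11)² = 32.7.
At s = 32.7: P(θ<0.2) ≈ 0.934. Adjusting to match 0.95 gives s ≈ 40.14.
So α = 0.11·40.14 ≈ 4.42, β = 0.89·40.14 ≈ 35.72.

α ≈ 4.42, β ≈ 35.72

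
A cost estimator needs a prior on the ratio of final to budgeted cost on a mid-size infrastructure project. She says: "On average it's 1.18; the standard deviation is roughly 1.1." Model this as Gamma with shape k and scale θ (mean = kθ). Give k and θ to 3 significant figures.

k ≈ 1.15, θ ≈ 1.03

For Gamma(k, scale θ): mean = kθ, variance = kθ², so CV = 1/√k.
CV = SD/mean = 1.1/1.18 = 0.9322, hence k = 1/CV² = 1.15.
Then θ = mean/k = 1.18/1.15 = 1.03.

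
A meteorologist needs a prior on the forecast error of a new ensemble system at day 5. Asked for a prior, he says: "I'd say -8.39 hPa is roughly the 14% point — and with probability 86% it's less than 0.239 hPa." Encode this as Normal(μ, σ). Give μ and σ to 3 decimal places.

The p-quantile of Normal(μ,σ) is μ + z_p·σ, with z_{0.14} = -1.08 and z_{0.86} = 1.08.
Eliminate σ: μ = (z₂·x₁ − z₁·x₂)/(z₂ − z₁) = (1.08·-8.39 − (-1.08)·0.239)/2.161 = -4.075.
Then σ = (x₂ − x₁)/(z₂ − z₁) = (0.239 − -8.39)/2.161 = 3.994.

μ = -4.075, σ = 3.994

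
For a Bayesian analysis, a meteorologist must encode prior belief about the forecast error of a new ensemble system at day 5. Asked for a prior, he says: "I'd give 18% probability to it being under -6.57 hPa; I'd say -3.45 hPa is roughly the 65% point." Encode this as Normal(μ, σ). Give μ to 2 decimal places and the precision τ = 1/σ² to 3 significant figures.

For Normal(μ,σ), the p-quantile is μ + z_p·σ. Here z_{0.18} = -0.9154, z_{0.65} = 0.3853.
So -6.57 = μ − 0.9154σ and -3.45 = μ + 0.3853σ.
Subtracting: σ = (-3.45 − -6.57)/(0.3853 − (-0.9154)) = 2.40.
Then μ = -6.57 − (-0.9154)·2.40 = -4.37.
Precision τ = 1/σ² = 1/2.399² = 0.174.

μ = -4.37, τ = 0.174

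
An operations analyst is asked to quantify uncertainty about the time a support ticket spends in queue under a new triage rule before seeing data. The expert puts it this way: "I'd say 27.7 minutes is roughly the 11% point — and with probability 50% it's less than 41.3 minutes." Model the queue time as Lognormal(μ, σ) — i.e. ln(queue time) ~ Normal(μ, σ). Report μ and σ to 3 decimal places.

μ ≈ 3.721, σ ≈ 0.326

If T ~ Lognormal(μ,σ) then ln T ~ Normal(μ,σ), so the p-quantile of ln T is μ + z_p·σ.
ln(27.7) = 3.321 and ln(41.3) = 3.721; z_{0.11} = -1.227, z_{0.5} = 0.
σ = (3.721 − 3.321)/(0 − (-1.227)) = 0.326.
μ = 3.321 − (-1.227)·0.326 = 3.721.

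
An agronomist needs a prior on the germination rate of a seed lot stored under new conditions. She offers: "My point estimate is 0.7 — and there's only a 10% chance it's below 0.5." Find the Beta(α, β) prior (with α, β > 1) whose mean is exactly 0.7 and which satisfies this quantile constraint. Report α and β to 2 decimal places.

With mean 0.7 fixed, write α = 0.7s, β = 0.3s where s = α+β.
Need P(θ < 0.5) = 0.1 under Beta(0.7s, 0.3s). Normal approximation: (q−m)/√(m(1−m)/s) ≈ z_{0.1} = -1.28, so s ≈ 0.7·0.3·(-1.28)²/(0.5−0.7)² = 8.6.
At s = 8.6: P(θ<0.5) ≈ 0.105. Adjusting to match 0.1 gives s ≈ 9.04.
So α = 0.7·9.04 ≈ 6.32, β = 0.3·9.04 ≈ 2.71.

α ≈ 6.32, β ≈ 2.71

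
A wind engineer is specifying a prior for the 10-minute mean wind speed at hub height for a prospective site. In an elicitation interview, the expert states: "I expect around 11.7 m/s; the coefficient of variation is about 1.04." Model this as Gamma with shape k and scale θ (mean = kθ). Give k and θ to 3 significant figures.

For Gamma(k, scale θ): mean = kθ, variance = kθ², so CV = 1/√k.
CV = 1.04, hence k = 1/CV² = 0.925.
Then θ = mean/k = 11.7/0.925 = 12.7.

k ≈ 0.925, θ ≈ 12.7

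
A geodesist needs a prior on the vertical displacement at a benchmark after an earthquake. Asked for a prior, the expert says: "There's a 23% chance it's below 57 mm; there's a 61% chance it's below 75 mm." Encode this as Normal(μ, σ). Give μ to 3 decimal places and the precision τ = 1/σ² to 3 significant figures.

μ = 70.062, τ = 0.0032

For Normal(μ,σ), the p-quantile is μ + z_p·σ. Here z_{0.23} = -0.7388, z_{0.61} = 0.2793.
So 57 = μ − 0.7388σ and 75 = μ + 0.2793σ.
Subtracting: σ = (75 − 57)/(0.2793 − (-0.7388)) = 17.679.
Then μ = 57 − (-0.7388)·17.679 = 70.062.
Precision τ = 1/σ² = 1/17.68² = 0.0032.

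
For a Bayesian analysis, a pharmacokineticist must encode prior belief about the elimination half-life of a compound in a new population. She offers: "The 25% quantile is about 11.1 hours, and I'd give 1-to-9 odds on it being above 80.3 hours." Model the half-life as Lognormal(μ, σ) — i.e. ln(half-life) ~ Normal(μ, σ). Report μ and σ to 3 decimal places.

μ ≈ 3.089, σ ≈ 1.012

If T ~ Lognormal(μ,σ) then ln T ~ Normal(μ,σ), so the p-quantile of ln T is μ + z_p·σ.
ln(11.1) = 2.407 and ln(80.3) = 4.386; z_{0.25} = -0.6745, z_{0.9} = 1.282.
σ = (4.386 − 2.407)/(1.282 − (-0.6745)) = 1.012.
μ = 2.407 − (-0.6745)·1.012 = 3.089.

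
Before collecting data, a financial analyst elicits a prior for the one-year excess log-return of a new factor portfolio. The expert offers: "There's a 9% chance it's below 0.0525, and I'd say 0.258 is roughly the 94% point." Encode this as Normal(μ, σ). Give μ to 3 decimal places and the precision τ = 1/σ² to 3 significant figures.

μ = 0.148, τ = 199

For Normal(μ,σ), the p-quantile is μ + z_p·σ. Here z_{0.09} = -1.341, z_{0.94} = 1.555.
So 0.0525 = μ − 1.341σ and 0.258 = μ + 1.555σ.
Subtracting: σ = (0.258 − 0.0525)/(1.555 − (-1.341)) = 0.071.
Then μ = 0.0525 − (-1.341)·0.071 = 0.148.
Precision τ = 1/σ² = 1/0.07097² = 199.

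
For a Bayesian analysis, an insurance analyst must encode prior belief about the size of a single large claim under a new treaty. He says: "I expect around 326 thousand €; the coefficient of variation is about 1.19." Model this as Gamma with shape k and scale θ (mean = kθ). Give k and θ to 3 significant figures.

For Gamma(k, scale θ): mean = kθ, variance = kθ², so CV = 1/√k.
CV = 1.19, hence k = 1/CV² = 0.706.
Then θ = mean/k = 326/0.706 = 462.

k ≈ 0.706, θ ≈ 462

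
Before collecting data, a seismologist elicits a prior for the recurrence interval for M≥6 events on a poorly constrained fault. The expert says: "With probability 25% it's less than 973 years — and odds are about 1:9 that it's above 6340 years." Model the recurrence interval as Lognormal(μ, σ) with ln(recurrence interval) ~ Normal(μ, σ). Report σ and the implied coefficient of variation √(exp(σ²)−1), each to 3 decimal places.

σ ≈ 0.958, CV ≈ 1.227

If T ~ Lognormal(μ,σ) then ln T ~ Normal(μ,σ), so the p-quantile of ln T is μ + z_p·σ.
ln(973) = 6.88 and ln(6340) = 8.755; z_{0.25} = -0.6745, z_{0.9} = 1.282.
σ = (8.755 − 6.88)/(1.282 − (-0.6745)) = 0.958.
μ = 6.88 − (-0.6745)·0.958 = 7.527.
CV = √(exp(σ²)−1) = √(exp(0.9181)−1) = 1.227.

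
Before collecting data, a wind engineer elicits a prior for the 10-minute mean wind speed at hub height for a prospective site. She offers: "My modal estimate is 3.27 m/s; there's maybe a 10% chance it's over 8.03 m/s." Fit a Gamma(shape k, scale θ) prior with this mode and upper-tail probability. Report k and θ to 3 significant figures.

k ≈ 3.38, θ ≈ 1.37

Gamma(k,θ) with k>1 has mode (k−1)θ, so θ = 3.27/(k−1).
Need P(X < 8.03) = 0.9 with θ tied to k this way. Start at k = 2, θ = 3.27: P(X<8.03) ≈ 0.703.
Too low — raise k to concentrate. Iterating converges to k ≈ 3.38.
Then θ = 3.27/(3.38−1) ≈ 1.37.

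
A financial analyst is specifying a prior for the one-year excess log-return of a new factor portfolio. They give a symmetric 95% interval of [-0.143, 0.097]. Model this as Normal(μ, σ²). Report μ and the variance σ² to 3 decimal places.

A symmetric 95% interval runs μ ± z·σ with z = 1.96.
Half-width = 0.12, so σ = 0.12/1.96 = 0.0612 and σ² = 0.004.
μ is the interval midpoint, -0.023.

μ = -0.023, σ² = 0.004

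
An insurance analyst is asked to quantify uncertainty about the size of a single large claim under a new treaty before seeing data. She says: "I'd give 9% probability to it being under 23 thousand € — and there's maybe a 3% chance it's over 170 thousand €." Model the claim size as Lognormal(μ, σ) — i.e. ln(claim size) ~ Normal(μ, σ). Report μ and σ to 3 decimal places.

μ ≈ 3.968, σ ≈ 0.621

If T ~ Lognormal(μ,σ) then ln T ~ Normal(μ,σ), so the p-quantile of ln T is μ + z_p·σ.
ln(23) = 3.135 and ln(170) = 5.136; z_{0.09} = -1.341, z_{0.97} = 1.881.
σ = (5.136 − 3.135)/(1.881 − (-1.341)) = 0.621.
μ = 3.135 − (-1.341)·0.621 = 3.968.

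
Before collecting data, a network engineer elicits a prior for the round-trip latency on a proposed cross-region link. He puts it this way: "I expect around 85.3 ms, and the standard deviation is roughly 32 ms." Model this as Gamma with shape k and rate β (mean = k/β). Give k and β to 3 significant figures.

For Gamma(k, rate β): mean = k/β, variance = k/β², so CV = 1/√k.
CV = SD/mean = 32/85.3 = 0.3751, hence k = 1/CV² = 7.11.
Then β = k/mean = 7.11/85.3 = 0.0833.

k ≈ 7.11, β ≈ 0.0833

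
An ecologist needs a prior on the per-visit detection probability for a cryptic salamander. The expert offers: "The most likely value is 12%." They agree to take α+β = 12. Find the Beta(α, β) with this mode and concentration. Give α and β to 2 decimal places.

α = 2.20, β = 9.80

For α,β > 1 the Beta mode is (α−1)/(α+β−2). With α+β = 12, the mode is (α−1)/10.
Set (α−1)/10 = 0.12 → α = 1 + 0.12·10 = 2.20.
β = 12 − α = 9.80.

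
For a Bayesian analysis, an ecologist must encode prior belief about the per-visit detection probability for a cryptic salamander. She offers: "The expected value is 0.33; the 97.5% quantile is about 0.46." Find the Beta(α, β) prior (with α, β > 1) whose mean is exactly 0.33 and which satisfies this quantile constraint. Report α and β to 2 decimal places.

α ≈ 17.72, β ≈ 35.98

With mean 0.33 fixed, write α = 0.33s, β = 0.67s where s = α+β.
Need P(θ < 0.46) = 0.975 under Beta(0.33s, 0.67s). Normal approximation: (q−m)/√(m(1−m)/s) ≈ z_{0.975} = 1.96, so s ≈ 0.33·0.67·(1.96)²/(0.46−0.33)² = 50.3.
At s = 50.3: P(θ<0.46) ≈ 0.971. Adjusting to match 0.975 gives s ≈ 53.70.
So α = 0.33·53.70 ≈ 17.72, β = 0.67·53.70 ≈ 35.98.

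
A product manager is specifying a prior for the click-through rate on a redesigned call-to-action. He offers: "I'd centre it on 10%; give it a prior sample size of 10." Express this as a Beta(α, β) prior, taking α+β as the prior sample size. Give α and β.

Under the effective-sample-size interpretation, Beta(α, β) has prior mean α/(α+β) and prior sample size α+β.
So α+β = 10 and α/(α+β) = 0.1, giving α = 0.1·10 = 1 and β = 10 − 1 = 9.

α = 1, β = 9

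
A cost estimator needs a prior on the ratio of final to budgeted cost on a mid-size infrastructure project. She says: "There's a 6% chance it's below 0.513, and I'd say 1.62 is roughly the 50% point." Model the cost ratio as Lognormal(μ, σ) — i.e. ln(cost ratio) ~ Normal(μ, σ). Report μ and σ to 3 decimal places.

μ ≈ 0.482, σ ≈ 0.740

If T ~ Lognormal(μ,σ) then ln T ~ Normal(μ,σ), so the p-quantile of ln T is μ + z_p·σ.
ln(0.513) = -0.6675 and ln(1.62) = 0.4824; z_{0.06} = -1.555, z_{0.5} = 0.
σ = (0.4824 − -0.6675)/(0 − (-1.555)) = 0.740.
μ = -0.6675 − (-1.555)·0.740 = 0.482.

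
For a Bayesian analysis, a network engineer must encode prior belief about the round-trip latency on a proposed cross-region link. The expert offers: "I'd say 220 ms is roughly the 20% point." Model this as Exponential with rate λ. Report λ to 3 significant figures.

λ ≈ 0.00101

P(T < 220.0) = 1 − e^(−λ·220.0) = 0.2, so λ = −ln(1−0.2)/220.0 = −ln(0.8)/220.0 = 0.00101.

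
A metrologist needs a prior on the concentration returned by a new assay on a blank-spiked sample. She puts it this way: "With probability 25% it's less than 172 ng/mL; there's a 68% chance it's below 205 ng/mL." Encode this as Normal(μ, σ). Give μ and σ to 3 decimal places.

μ = 191.487, σ = 28.892

The p-quantile of Normal(μ,σ) is μ + z_p·σ, with z_{0.25} = -0.6745 and z_{0.68} = 0.4677.
Eliminate σ: μ = (z₂·x₁ − z₁·x₂)/(z₂ − z₁) = (0.4677·172 − (-0.6745)·205)/1.142 = 191.487.
Then σ = (x₂ − x₁)/(z₂ − z₁) = (205 − 172)/1.142 = 28.892.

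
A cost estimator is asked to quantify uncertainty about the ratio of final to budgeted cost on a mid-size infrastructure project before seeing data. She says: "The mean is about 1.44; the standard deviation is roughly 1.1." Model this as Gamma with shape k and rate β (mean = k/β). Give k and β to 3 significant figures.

For Gamma(k, rate β): mean = k/β, variance = k/β², so CV = 1/√k.
CV = SD/mean = 1.1/1.44 = 0.7639, hence k = 1/CV² = 1.71.
Then β = k/mean = 1.71/1.44 = 1.19.

k ≈ 1.71, β ≈ 1.19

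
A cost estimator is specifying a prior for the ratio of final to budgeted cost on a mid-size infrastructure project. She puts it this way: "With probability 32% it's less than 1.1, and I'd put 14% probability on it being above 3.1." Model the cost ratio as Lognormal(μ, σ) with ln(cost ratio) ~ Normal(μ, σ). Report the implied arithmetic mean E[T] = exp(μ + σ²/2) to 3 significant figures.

If T ~ Lognormal(μ,σ) then ln T ~ Normal(μ,σ), so the p-quantile of ln T is μ + z_p·σ.
ln(1.1) = 0.09531 and ln(3.1) = 1.131; z_{0.32} = -0.4677, z_{0.86} = 1.08.
σ = (1.131 − 0.09531)/(1.08 − (-0.4677)) = 0.669.
μ = 0.09531 − (-0.4677)·0.669 = 0.408.
E[T] = exp(μ + σ²/2) = exp(0.408 + 0.2240) = 1.88.

E[T] ≈ 1.88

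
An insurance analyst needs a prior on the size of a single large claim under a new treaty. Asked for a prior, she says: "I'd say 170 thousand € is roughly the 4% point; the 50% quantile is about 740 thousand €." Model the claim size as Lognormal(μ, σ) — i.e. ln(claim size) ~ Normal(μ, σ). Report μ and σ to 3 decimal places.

If T ~ Lognormal(μ,σ) then ln T ~ Normal(μ,σ), so the p-quantile of ln T is μ + z_p·σ.
ln(170) = 5.136 and ln(740) = 6.607; z_{0.04} = -1.751, z_{0.5} = 0.
σ = (6.607 − 5.136)/(0 − (-1.751)) = 0.840.
μ = 5.136 − (-1.751)·0.840 = 6.607.

μ ≈ 6.607, σ ≈ 0.840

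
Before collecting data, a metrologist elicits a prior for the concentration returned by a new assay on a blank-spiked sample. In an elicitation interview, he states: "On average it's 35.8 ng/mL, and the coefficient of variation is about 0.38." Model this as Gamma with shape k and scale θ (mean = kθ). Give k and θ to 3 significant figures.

For Gamma(k, scale θ): mean = kθ, variance = kθ², so CV = 1/√k.
CV = 0.38, hence k = 1/CV² = 6.93.
Then θ = mean/k = 35.8/6.93 = 5.17.

k ≈ 6.93, θ ≈ 5.17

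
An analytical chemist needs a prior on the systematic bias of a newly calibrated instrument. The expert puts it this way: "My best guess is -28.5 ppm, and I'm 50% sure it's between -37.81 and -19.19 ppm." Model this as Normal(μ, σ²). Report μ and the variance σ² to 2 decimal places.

A symmetric 50% interval runs μ ± z·σ with z = 0.6745.
Half-width = 9.31, so σ = 9.31/0.6745 = 13.803 and σ² = 190.52.
μ is the stated best guess, -28.50.

μ = -28.50, σ² = 190.52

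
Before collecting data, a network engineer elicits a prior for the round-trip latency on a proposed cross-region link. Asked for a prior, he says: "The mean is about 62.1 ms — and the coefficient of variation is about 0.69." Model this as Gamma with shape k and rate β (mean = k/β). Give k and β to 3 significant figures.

For Gamma(k, rate β): mean = k/β, variance = k/β², so CV = 1/√k.
CV = 0.69, hence k = 1/CV² = 2.1.
Then β = k/mean = 2.1/62.1 = 0.0338.

k ≈ 2.1, β ≈ 0.0338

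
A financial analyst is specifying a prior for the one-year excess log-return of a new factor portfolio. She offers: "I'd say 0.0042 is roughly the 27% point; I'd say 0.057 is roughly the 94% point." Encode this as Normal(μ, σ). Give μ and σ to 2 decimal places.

For Normal(μ,σ), the p-quantile is μ + z_p·σ. Here z_{0.27} = -0.6128, z_{0.94} = 1.555.
So 0.0042 = μ − 0.6128σ and 0.057 = μ + 1.555σ.
Subtracting: σ = (0.057 − 0.0042)/(1.555 − (-0.6128)) = 0.02.
Then μ = 0.0042 − (-0.6128)·0.02 = 0.02.

μ = 0.02, σ = 0.02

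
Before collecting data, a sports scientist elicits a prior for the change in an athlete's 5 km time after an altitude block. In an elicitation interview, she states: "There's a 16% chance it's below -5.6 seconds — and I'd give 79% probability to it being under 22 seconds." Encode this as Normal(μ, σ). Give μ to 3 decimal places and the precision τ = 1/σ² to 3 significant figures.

μ = 9.641, τ = 0.00426

For Normal(μ,σ), the p-quantile is μ + z_p·σ. Here z_{0.16} = -0.9945, z_{0.79} = 0.8064.
So -5.6 = μ − 0.9945σ and 22 = μ + 0.8064σ.
Subtracting: σ = (22 − -5.6)/(0.8064 − (-0.9945)) = 15.326.
Then μ = -5.6 − (-0.9945)·15.326 = 9.641.
Precision τ = 1/σ² = 1/15.33² = 0.00426.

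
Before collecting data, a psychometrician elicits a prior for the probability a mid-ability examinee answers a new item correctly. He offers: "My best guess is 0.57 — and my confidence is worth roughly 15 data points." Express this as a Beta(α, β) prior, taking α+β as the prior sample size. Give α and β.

Under the effective-sample-size interpretation, Beta(α, β) has prior mean α/(α+β) and prior sample size α+β.
So α+β = 15 and α/(α+β) = 0.57, giving α = 0.57·15 = 8.55 and β = 15 − 8.55 = 6.45.

α = 8.55, β = 6.45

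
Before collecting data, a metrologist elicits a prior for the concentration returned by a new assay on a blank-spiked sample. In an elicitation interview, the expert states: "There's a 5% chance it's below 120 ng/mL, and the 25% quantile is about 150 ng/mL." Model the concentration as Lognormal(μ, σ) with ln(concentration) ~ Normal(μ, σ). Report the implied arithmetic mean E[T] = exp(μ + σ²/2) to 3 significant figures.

If T ~ Lognormal(μ,σ) then ln T ~ Normal(μ,σ), so the p-quantile of ln T is μ + z_p·σ.
ln(120) = 4.787 and ln(150) = 5.011; z_{0.05} = -1.645, z_{0.25} = -0.6745.
σ = (5.011 − 4.787)/(-0.6745 − (-1.645)) = 0.230.
μ = 4.787 − (-1.645)·0.230 = 5.166.
E[T] = exp(μ + σ²/2) = exp(5.166 + 0.0264) = 180 ng/mL.

E[T] ≈ 180 ng/mL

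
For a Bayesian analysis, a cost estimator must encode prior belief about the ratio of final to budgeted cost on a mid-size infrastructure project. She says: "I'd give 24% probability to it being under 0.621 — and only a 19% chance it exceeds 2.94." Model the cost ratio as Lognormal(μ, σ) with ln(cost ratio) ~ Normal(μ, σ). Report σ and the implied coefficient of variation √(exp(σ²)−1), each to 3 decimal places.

If T ~ Lognormal(μ,σ) then ln T ~ Normal(μ,σ), so the p-quantile of ln T is μ + z_p·σ.
ln(0.621) = -0.4764 and ln(2.94) = 1.078; z_{0.24} = -0.7063, z_{0.81} = 0.8779.
σ = (1.078 − -0.4764)/(0.8779 − (-0.7063)) = 0.981.
μ = -0.4764 − (-0.7063)·0.981 = 0.217.
CV = √(exp(σ²)−1) = √(exp(0.9633)−1) = 1.273.

σ ≈ 0.981, CV ≈ 1.273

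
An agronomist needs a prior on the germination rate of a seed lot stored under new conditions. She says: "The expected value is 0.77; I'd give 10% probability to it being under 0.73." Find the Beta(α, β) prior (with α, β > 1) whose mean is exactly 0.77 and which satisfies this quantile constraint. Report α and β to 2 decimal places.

With mean 0.77 fixed, write α = 0.77s, β = 0.23s where s = α+β.
Need P(θ < 0.73) = 0.1 under Beta(0.77s, 0.23s). Normal approximation: (q−m)/√(m(1−m)/s) ≈ z_{0.1} = -1.28, so s ≈ 0.77·0.23·(-1.28)²/(0.73−0.77)² = 181.8.
At s = 181.8: P(θ<0.73) ≈ 0.103. Adjusting to match 0.1 gives s ≈ 186.78.
So α = 0.77·186.78 ≈ 143.82, β = 0.23·186.78 ≈ 42.96.

α ≈ 143.82, β ≈ 42.96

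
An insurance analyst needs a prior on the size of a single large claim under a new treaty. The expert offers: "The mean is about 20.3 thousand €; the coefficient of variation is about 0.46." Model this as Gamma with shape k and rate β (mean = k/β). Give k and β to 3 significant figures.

For Gamma(k, rate β): mean = k/β, variance = k/β², so CV = 1/√k.
CV = 0.46, hence k = 1/CV² = 4.73.
Then β = k/mean = 4.73/20.3 = 0.233.

k ≈ 4.73, β ≈ 0.233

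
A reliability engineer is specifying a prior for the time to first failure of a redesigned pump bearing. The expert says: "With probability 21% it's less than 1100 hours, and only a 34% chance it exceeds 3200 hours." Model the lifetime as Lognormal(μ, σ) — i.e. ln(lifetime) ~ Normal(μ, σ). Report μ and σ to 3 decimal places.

μ ≈ 7.710, σ ≈ 0.876

If T ~ Lognormal(μ,σ) then ln T ~ Normal(μ,σ), so the p-quantile of ln T is μ + z_p·σ.
ln(1100) = 7.003 and ln(3200) = 8.071; z_{0.21} = -0.8064, z_{0.66} = 0.4125.
σ = (8.071 − 7.003)/(0.4125 − (-0.8064)) = 0.876.
μ = 7.003 − (-0.8064)·0.876 = 7.710.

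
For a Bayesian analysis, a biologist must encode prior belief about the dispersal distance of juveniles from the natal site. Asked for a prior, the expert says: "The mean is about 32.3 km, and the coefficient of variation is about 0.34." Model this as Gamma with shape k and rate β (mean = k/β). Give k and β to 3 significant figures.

For Gamma(k, rate β): mean = k/β, variance = k/β², so CV = 1/√k.
CV = 0.34, hence k = 1/CV² = 8.65.
Then β = k/mean = 8.65/32.3 = 0.268.

k ≈ 8.65, β ≈ 0.268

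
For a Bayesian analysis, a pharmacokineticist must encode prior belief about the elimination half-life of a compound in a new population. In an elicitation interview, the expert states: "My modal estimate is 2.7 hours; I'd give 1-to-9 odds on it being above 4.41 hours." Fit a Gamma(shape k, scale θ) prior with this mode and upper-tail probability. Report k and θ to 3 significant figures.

Gamma(k,θ) with k>1 has mode (k−1)θ, so θ = 2.7/(k−1).
Need P(X < 4.41) = 0.9 with θ tied to k this way. Start at k = 2, θ = 2.7: P(X<4.41) ≈ 0.486.
Too low — raise k to concentrate. Iterating converges to k ≈ 8.83.
Then θ = 2.7/(8.83−1) ≈ 0.345.

k ≈ 8.83, θ ≈ 0.345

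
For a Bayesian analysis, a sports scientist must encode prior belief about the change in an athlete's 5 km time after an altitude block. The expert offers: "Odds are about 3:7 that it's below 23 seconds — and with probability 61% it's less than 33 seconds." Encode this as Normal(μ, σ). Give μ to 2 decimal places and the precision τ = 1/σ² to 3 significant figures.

μ = 29.52, τ = 0.00646

The p-quantile of Normal(μ,σ) is μ + z_p·σ, with z_{0.3} = -0.5244 and z_{0.61} = 0.2793.
Eliminate σ: μ = (z₂·x₁ − z₁·x₂)/(z₂ − z₁) = (0.2793·23 − (-0.5244)·33)/0.8037 = 29.52.
Then σ = (x₂ − x₁)/(z₂ − z₁) = (33 − 23)/0.8037 = 12.44.
Precision τ = 1/σ² = 1/12.44² = 0.00646.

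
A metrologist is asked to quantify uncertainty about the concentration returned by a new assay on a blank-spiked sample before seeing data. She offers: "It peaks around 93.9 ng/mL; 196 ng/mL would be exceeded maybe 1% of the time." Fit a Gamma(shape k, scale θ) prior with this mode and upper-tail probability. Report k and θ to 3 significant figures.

k ≈ 10, θ ≈ 10.4

Gamma(k,θ) with k>1 has mode (k−1)θ, so θ = 93.9/(k−1).
Need P(X < 196) = 0.99 with θ tied to k this way. Start at k = 2, θ = 93.9: P(X<196) ≈ 0.617.
Too low — raise k to concentrate. Iterating converges to k ≈ 10.
Then θ = 93.9/(10−1) ≈ 10.4.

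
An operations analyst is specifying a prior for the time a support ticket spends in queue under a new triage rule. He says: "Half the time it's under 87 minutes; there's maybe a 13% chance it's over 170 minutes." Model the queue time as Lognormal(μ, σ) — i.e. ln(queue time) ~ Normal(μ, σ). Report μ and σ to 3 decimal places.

μ ≈ 4.466, σ ≈ 0.595

If T ~ Lognormal(μ,σ) then ln T ~ Normal(μ,σ), so the p-quantile of ln T is μ + z_p·σ.
ln(87) = 4.466 and ln(170) = 5.136; z_{0.5} = 0, z_{0.87} = 1.126.
σ = (5.136 − 4.466)/(1.126 − (0)) = 0.595.
μ = 4.466 − (0)·0.595 = 4.466.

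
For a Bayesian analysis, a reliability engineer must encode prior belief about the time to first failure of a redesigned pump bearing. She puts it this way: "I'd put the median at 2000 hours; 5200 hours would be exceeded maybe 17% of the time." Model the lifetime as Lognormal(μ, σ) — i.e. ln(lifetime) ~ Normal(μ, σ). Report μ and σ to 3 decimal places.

μ ≈ 7.601, σ ≈ 1.001

If T ~ Lognormal(μ,σ) then ln T ~ Normal(μ,σ), so the p-quantile of ln T is μ + z_p·σ.
ln(2000) = 7.601 and ln(5200) = 8.556; z_{0.5} = 0, z_{0.83} = 0.9542.
σ = (8.556 − 7.601)/(0.9542 − (0)) = 1.001.
μ = 7.601 − (0)·1.001 = 7.601.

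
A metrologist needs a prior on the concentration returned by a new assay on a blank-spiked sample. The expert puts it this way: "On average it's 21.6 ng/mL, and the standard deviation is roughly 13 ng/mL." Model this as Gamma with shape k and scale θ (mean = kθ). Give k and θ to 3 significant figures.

k ≈ 2.76, θ ≈ 7.82

For Gamma(k, scale θ): mean = kθ, variance = kθ², so CV = 1/√k.
CV = SD/mean = 13/21.6 = 0.6019, hence k = 1/CV² = 2.76.
Then θ = mean/k = 21.6/2.76 = 7.82.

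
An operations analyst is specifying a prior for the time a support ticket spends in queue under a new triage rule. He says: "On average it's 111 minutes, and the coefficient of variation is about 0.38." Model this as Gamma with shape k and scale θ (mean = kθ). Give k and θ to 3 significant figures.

For Gamma(k, scale θ): mean = kθ, variance = kθ², so CV = 1/√k.
CV = 0.38, hence k = 1/CV² = 6.93.
Then θ = mean/k = 111/6.93 = 16.

k ≈ 6.93, θ ≈ 16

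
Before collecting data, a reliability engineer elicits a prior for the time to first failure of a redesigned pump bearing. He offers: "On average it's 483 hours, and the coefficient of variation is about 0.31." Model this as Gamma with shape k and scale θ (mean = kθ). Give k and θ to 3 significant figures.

For Gamma(k, scale θ): mean = kθ, variance = kθ², so CV = 1/√k.
CV = 0.31, hence k = 1/CV² = 10.4.
Then θ = mean/k = 483/10.4 = 46.4.

k ≈ 10.4, θ ≈ 46.4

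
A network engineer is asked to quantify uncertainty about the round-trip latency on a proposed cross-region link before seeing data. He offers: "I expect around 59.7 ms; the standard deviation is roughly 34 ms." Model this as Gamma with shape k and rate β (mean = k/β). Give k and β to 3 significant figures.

k ≈ 3.08, β ≈ 0.0516

For Gamma(k, rate β): mean = k/β, variance = k/β², so CV = 1/√k.
CV = SD/mean = 34/59.7 = 0.5695, hence k = 1/CV² = 3.08.
Then β = k/mean = 3.08/59.7 = 0.0516.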